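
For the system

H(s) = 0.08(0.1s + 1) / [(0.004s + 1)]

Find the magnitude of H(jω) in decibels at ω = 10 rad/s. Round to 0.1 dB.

At ω = 10 rad/s:
zero (1 + j10·0.1) = 1 + j1 → |·| ≈ 1.4142, ∠ ≈ 45.00°
pole (1 + j10·0.004) = 1 + j0.04 → |·| ≈ 1.0008, ∠ ≈ 2.29°
|H| = 0.08 · 1.4142 / (1.0008) ≈ 0.11305
Gain = 20 log₁₀(0.11305) ≈ -18.93 dB

-18.9 dB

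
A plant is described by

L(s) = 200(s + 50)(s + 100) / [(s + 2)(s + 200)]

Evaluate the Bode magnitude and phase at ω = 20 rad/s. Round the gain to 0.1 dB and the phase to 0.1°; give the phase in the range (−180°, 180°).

48.7 dB, -56.9°

At s = jω = j20:
zero (s+50): 50 + j20 → |·| = √(50²+20²) = √2900 ≈ 53.852, ∠ = arctan(20/50) ≈ 21.80°
zero (s+100): 100 + j20 → |·| = √(100²+20²) = √10400 ≈ 101.98, ∠ = arctan(20/100) ≈ 11.31°
pole (s+2): 2 + j20 → |·| = √(2²+20²) = √404 ≈ 20.1, ∠ = arctan(20/2) ≈ 84.29°
pole (s+200): 200 + j20 → |·| = √(200²+20²) = √40400 ≈ 201, ∠ = arctan(20/200) ≈ 5.71°
|L| = 200 · 5491.8 / 4040.1 ≈ 271.86
Gain = 20 log₁₀(271.86) ≈ 48.69 dB
∠L = 33.11° − 90.00° = -56.89°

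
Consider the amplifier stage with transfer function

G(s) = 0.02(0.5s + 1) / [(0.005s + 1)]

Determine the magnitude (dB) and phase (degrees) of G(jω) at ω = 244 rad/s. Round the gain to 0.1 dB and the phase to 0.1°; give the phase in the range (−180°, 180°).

3.8 dB, 38.9°

At ω = 244 rad/s:
zero (1 + j244·0.5) = 1 + j122 → |·| ≈ 122, ∠ ≈ 89.53°
pole (1 + j244·0.005) = 1 + j1.22 → |·| ≈ 1.5775, ∠ ≈ 50.66°
|G| = 0.02 · 122 / (1.5775) ≈ 1.5468
Gain = 20 log₁₀(1.5468) ≈ 3.79 dB
∠G = (89.53°) − (50.66°) = 38.87°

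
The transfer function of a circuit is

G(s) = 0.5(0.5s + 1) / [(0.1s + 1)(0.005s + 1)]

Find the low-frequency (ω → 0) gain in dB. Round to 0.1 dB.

-6.0 dB

G(0) = 0.5 · 1 / 1 = 0.5
20 log₁₀(0.5) ≈ -6.02 dB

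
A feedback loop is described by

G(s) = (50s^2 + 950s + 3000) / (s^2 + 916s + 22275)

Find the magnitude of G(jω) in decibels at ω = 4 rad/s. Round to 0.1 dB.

-14.2 dB

Substitute s = j4:
Numerator: 50(j4)^2 + 950(j4) + 3000 = 2200 + j3800
Denominator: (j4)^2 + 916(j4) + 22275 = 22259 + j3664
|N| = √(2200² + 3800²) ≈ 4390.9, ∠N ≈ 59.93°
|D| = √(22259² + 3664²) ≈ 22559, ∠D ≈ 9.35°
|G| = 4390.9 / 22559 ≈ 0.19464
Gain = 20 log₁₀(0.19464) ≈ -14.22 dB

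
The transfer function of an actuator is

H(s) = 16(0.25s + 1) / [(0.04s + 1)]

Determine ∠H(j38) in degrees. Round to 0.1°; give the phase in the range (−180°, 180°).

27.3°

At ω = 38 rad/s:
zero (1 + j38·0.25) = 1 + j9.5 → |·| ≈ 9.5525, ∠ ≈ 83.99°
pole (1 + j38·0.04) = 1 + j1.52 → |·| ≈ 1.8195, ∠ ≈ 56.66°
∠H = (83.99°) − (56.66°) = 27.33°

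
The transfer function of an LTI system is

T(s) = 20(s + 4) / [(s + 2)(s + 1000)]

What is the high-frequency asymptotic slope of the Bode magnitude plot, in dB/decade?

-20 dB/decade

Each pole contributes −20 dB/decade at high frequency; each zero contributes +20 dB/decade.
Net: 1 zero(s) − 2 pole(s) → -20 dB/decade.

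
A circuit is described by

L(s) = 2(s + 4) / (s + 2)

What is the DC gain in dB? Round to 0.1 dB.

12.0 dB

L(0) = 2·4 / (2) = 4
20 log₁₀(4) ≈ 12.04 dB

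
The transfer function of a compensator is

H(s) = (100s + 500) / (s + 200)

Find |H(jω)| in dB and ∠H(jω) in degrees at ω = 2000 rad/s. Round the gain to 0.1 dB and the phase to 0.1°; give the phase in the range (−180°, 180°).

40.0 dB, 5.6°

Substitute s = j2000:
Numerator: 100(j2000) + 500 = 500 + j200000
Denominator: (j2000) + 200 = 200 + j2000
|N| = √(500² + 200000²) ≈ 2e+05, ∠N ≈ 89.86°
|D| = √(200² + 2000²) ≈ 2010, ∠D ≈ 84.29°
|H| = 2e+05 / 2010 ≈ 99.502
Gain = 20 log₁₀(99.502) ≈ 39.96 dB
∠H = 89.86° − 84.29° = 5.57°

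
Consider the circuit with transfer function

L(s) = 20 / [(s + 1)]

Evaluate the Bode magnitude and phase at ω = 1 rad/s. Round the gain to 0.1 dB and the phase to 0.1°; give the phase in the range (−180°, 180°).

At ω = 1 rad/s:
pole (1 + j1·1) = 1 + j1 → |·| ≈ 1.4142, ∠ ≈ 45.00°
|L| = 20 · 1 / (1.4142) ≈ 14.142
Gain = 20 log₁₀(14.142) ≈ 23.01 dB
∠L = (0°) − (45.00°) = -45.00°

23.0 dB, -45.0°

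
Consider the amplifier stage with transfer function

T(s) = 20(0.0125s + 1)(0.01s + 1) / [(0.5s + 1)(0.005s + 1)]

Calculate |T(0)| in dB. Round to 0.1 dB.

T(0) = 20 · 1 / 1 = 20
20 log₁₀(20) ≈ 26.02 dB

26.0 dB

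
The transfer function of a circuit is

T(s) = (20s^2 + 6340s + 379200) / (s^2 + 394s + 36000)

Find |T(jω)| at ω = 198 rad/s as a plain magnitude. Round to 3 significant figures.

Substitute s = j198:
Numerator: 20(j198)^2 + 6340(j198) + 379200 = -404880 + j1255320
Denominator: (j198)^2 + 394(j198) + 36000 = -3204 + j78012
|N| = √(404880² + 1255320²) ≈ 1.319e+06, ∠N ≈ 107.88°
|D| = √(3204² + 78012²) ≈ 78078, ∠D ≈ 92.35°
|T| = 1.319e+06 / 78078 ≈ 16.893

16.9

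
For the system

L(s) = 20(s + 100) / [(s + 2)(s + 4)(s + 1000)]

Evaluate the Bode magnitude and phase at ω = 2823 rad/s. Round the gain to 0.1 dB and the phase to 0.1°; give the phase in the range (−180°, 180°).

At s = jω = j2823:
zero (s+100): 100 + j2823 → |·| = √(100²+2823²) = √7979329 ≈ 2824.8, ∠ = arctan(2823/100) ≈ 87.97°
pole (s+2): 2 + j2823 → |·| = √(2²+2823²) = √7969333 ≈ 2823, ∠ = arctan(2823/2) ≈ 89.96°
pole (s+4): 4 + j2823 → |·| = √(4²+2823²) = √7969345 ≈ 2823, ∠ = arctan(2823/4) ≈ 89.92°
pole (s+1000): 1000 + j2823 → |·| = √(1000²+2823²) = √8969329 ≈ 2994.9, ∠ = arctan(2823/1000) ≈ 70.49°
|L| = 20 · 2824.8 / 2.3867e+10 ≈ 2.3671e-06
Gain = 20 log₁₀(2.3671e-06) ≈ -112.52 dB
∠L = 87.97° − 250.37° = -162.40°

-112.5 dB, -162.4°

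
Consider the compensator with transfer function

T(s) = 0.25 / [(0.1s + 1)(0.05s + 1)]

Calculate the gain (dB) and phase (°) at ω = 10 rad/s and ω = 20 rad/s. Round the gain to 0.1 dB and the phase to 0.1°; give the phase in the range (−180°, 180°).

ω = 10: -16.0 dB, -71.6°; ω = 20: -22.0 dB, -108.4°

At ω = 10 rad/s:
pole (1 + j10·0.1) = 1 + j1 → |·| ≈ 1.4142, ∠ ≈ 45.00°
pole (1 + j10·0.05) = 1 + j0.5 → |·| ≈ 1.118, ∠ ≈ 26.57°
|T| = 0.25 · 1 / (1.4142 · 1.118) ≈ 0.15812
Gain = 20 log₁₀(0.15812) ≈ -16.02 dB
∠T = (0°) − (45.00° + 26.57°) = -71.57°

At ω = 20 rad/s:
pole (1 + j20·0.1) = 1 + j2 → |·| ≈ 2.2361, ∠ ≈ 63.43°
pole (1 + j20·0.05) = 1 + j1 → |·| ≈ 1.4142, ∠ ≈ 45.00°
|T| = 0.25 · 1 / (2.2361 · 1.4142) ≈ 0.079057
Gain = 20 log₁₀(0.079057) ≈ -22.04 dB
∠T = (0°) − (63.43° + 45.00°) = -108.43°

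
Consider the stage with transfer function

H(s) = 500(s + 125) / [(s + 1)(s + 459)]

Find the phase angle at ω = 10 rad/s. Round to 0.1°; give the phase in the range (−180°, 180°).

-81.0°

At s = jω = j10:
zero (s+125): 125 + j10 → |·| = √(125²+10²) = √15725 ≈ 125.4, ∠ = arctan(10/125) ≈ 4.57°
pole (s+1): 1 + j10 → |·| = √(1²+10²) = √101 ≈ 10.05, ∠ = arctan(10/1) ≈ 84.29°
pole (s+459): 459 + j10 → |·| = √(459²+10²) = √210781 ≈ 459.11, ∠ = arctan(10/459) ≈ 1.25°
∠H = 4.57° − 85.54° = -80.97°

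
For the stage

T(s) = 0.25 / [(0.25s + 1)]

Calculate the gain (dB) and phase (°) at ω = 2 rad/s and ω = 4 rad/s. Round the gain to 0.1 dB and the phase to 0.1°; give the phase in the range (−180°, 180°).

At ω = 2 rad/s:
pole (1 + j2·0.25) = 1 + j0.5 → |·| ≈ 1.118, ∠ ≈ 26.57°
|T| = 0.25 · 1 / (1.118) ≈ 0.22361
Gain = 20 log₁₀(0.22361) ≈ -13.01 dB
∠T = (0°) − (26.57°) = -26.57°

At ω = 4 rad/s:
pole (1 + j4·0.25) = 1 + j1 → |·| ≈ 1.4142, ∠ ≈ 45.00°
|T| = 0.25 · 1 / (1.4142) ≈ 0.17678
Gain = 20 log₁₀(0.17678) ≈ -15.05 dB
∠T = (0°) − (45.00°) = -45.00°

ω = 2: -13.0 dB, -26.6°; ω = 4: -15.1 dB, -45.0°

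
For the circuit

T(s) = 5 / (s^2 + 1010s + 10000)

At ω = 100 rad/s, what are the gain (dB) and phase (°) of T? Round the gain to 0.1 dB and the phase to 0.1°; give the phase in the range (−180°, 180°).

-86.1 dB, -90.0°

Substitute s = j100:
Numerator: 5 = 5 + j0
Denominator: (j100)^2 + 1010(j100) + 10000 = 0 + j101000
|N| = √(5² + 0²) ≈ 5, ∠N ≈ 0.00°
|D| = √(0² + 101000²) ≈ 1.01e+05, ∠D ≈ 90.00°
|T| = 5 / 1.01e+05 ≈ 4.9505e-05
Gain = 20 log₁₀(4.9505e-05) ≈ -86.11 dB
∠T = 0.00° − 90.00° = -90.00°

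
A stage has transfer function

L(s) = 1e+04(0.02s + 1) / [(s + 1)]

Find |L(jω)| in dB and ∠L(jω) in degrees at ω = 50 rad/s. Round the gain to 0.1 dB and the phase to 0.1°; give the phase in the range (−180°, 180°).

49.0 dB, -43.9°

At ω = 50 rad/s:
zero (1 + j50·0.02) = 1 + j1 → |·| ≈ 1.4142, ∠ ≈ 45.00°
pole (1 + j50·1) = 1 + j50 → |·| ≈ 50.01, ∠ ≈ 88.85°
|L| = 1e+04 · 1.4142 / (50.01) ≈ 282.78
Gain = 20 log₁₀(282.78) ≈ 49.03 dB
∠L = (45.00°) − (88.85°) = -43.85°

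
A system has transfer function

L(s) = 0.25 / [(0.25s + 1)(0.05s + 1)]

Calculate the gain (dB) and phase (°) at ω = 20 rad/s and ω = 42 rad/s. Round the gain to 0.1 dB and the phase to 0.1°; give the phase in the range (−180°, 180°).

ω = 20: -29.2 dB, -123.7°; ω = 42: -39.8 dB, -149.1°

At ω = 20 rad/s:
pole (1 + j20·0.25) = 1 + j5 → |·| ≈ 5.099, ∠ ≈ 78.69°
pole (1 + j20·0.05) = 1 + j1 → |·| ≈ 1.4142, ∠ ≈ 45.00°
|L| = 0.25 · 1 / (5.099 · 1.4142) ≈ 0.034669
Gain = 20 log₁₀(0.034669) ≈ -29.20 dB
∠L = (0°) − (78.69° + 45.00°) = -123.69°

At ω = 42 rad/s:
pole (1 + j42·0.25) = 1 + j10.5 → |·| ≈ 10.548, ∠ ≈ 84.56°
pole (1 + j42·0.05) = 1 + j2.1 → |·| ≈ 2.3259, ∠ ≈ 64.54°
|L| = 0.25 · 1 / (10.548 · 2.3259) ≈ 0.01019
Gain = 20 log₁₀(0.01019) ≈ -39.84 dB
∠L = (0°) − (84.56° + 64.54°) = -149.10°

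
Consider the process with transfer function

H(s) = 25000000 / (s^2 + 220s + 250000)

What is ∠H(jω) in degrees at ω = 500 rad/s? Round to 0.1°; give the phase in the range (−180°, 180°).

At s = jω = j500:
quadratic: (j500)² + 220·j500 + 250000 = 0 + j110000 → |·| ≈ 1.1e+05, ∠ ≈ 90.00°
∠H = 0.00° − 90.00° = -90.00°

-90.0°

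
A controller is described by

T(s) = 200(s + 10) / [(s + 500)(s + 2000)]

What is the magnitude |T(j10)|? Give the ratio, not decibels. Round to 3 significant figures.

At s = jω = j10:
zero (s+10): 10 + j10 → |·| = √(10²+10²) = √200 ≈ 14.142, ∠ = arctan(10/10) ≈ 45.00°
pole (s+500): 500 + j10 → |·| = √(500²+10²) = √250100 ≈ 500.1, ∠ = arctan(10/500) ≈ 1.15°
pole (s+2000): 2000 + j10 → |·| = √(2000²+10²) = √4000100 ≈ 2000, ∠ = arctan(10/2000) ≈ 0.29°
|T| = 200 · 14.142 / 1.0002e+06 ≈ 0.0028278

0.00283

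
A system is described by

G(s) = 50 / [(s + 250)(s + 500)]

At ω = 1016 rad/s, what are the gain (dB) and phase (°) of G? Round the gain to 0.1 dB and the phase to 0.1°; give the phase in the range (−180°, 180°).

-87.5 dB, -140.0°

At s = jω = j1016:
pole (s+250): 250 + j1016 → |·| = √(250²+1016²) = √1094756 ≈ 1046.3, ∠ = arctan(1016/250) ≈ 76.18°
pole (s+500): 500 + j1016 → |·| = √(500²+1016²) = √1282256 ≈ 1132.4, ∠ = arctan(1016/500) ≈ 63.80°
|G| = 50 / 1.1848e+06 ≈ 4.2201e-05
Gain = 20 log₁₀(4.2201e-05) ≈ -87.49 dB
∠G = 0.00° − 139.98° = -139.98°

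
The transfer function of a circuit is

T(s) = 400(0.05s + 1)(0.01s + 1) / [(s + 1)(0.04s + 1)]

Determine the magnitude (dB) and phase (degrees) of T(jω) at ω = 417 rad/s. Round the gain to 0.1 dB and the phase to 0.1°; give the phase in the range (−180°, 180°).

14.2 dB, -12.7°

At ω = 417 rad/s:
zero (1 + j417·0.05) = 1 + j20.85 → |·| ≈ 20.874, ∠ ≈ 87.25°
zero (1 + j417·0.01) = 1 + j4.17 → |·| ≈ 4.2882, ∠ ≈ 76.51°
pole (1 + j417·1) = 1 + j417 → |·| ≈ 417, ∠ ≈ 89.86°
pole (1 + j417·0.04) = 1 + j16.68 → |·| ≈ 16.71, ∠ ≈ 86.57°
|T| = 400 · 20.874 · 4.2882 / (417 · 16.71) ≈ 5.1384
Gain = 20 log₁₀(5.1384) ≈ 14.22 dB
∠T = (87.25° + 76.51°) − (89.86° + 86.57°) = -12.67°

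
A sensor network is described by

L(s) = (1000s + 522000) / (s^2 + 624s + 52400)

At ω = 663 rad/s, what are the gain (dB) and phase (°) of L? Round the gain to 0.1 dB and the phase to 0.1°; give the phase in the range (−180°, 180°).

3.5 dB, -81.3°

Substitute s = j663:
Numerator: 1000(j663) + 522000 = 522000 + j663000
Denominator: (j663)^2 + 624(j663) + 52400 = -387169 + j413712
|N| = √(522000² + 663000²) ≈ 8.4383e+05, ∠N ≈ 51.79°
|D| = √(387169² + 413712²) ≈ 5.6662e+05, ∠D ≈ 133.10°
|L| = 8.4383e+05 / 5.6662e+05 ≈ 1.4892
Gain = 20 log₁₀(1.4892) ≈ 3.46 dB
∠L = 51.79° − 133.10° = -81.31°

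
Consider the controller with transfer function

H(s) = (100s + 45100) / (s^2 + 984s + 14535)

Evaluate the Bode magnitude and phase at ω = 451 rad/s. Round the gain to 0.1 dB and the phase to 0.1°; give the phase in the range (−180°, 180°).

Substitute s = j451:
Numerator: 100(j451) + 45100 = 45100 + j45100
Denominator: (j451)^2 + 984(j451) + 14535 = -188866 + j443784
|N| = √(45100² + 45100²) ≈ 63781, ∠N ≈ 45.00°
|D| = √(188866² + 443784²) ≈ 4.823e+05, ∠D ≈ 113.05°
|H| = 63781 / 4.823e+05 ≈ 0.13224
Gain = 20 log₁₀(0.13224) ≈ -17.57 dB
∠H = 45.00° − 113.05° = -68.05°

-17.6 dB, -68.1°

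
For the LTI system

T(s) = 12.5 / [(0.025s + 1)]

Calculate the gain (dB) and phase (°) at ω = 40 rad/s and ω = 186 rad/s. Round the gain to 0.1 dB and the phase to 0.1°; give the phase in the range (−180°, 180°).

At ω = 40 rad/s:
pole (1 + j40·0.025) = 1 + j1 → |·| ≈ 1.4142, ∠ ≈ 45.00°
|T| = 12.5 · 1 / (1.4142) ≈ 8.8389
Gain = 20 log₁₀(8.8389) ≈ 18.93 dB
∠T = (0°) − (45.00°) = -45.00°

At ω = 186 rad/s:
pole (1 + j186·0.025) = 1 + j4.65 → |·| ≈ 4.7563, ∠ ≈ 77.86°
|T| = 12.5 · 1 / (4.7563) ≈ 2.6281
Gain = 20 log₁₀(2.6281) ≈ 8.39 dB
∠T = (0°) − (77.86°) = -77.86°

ω = 40: 18.9 dB, -45.0°; ω = 186: 8.4 dB, -77.9°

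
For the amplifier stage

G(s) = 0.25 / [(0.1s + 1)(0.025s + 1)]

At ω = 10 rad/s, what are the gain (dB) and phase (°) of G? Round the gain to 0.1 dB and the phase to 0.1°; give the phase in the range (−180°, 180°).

-15.3 dB, -59.0°

At ω = 10 rad/s:
pole (1 + j10·0.1) = 1 + j1 → |·| ≈ 1.4142, ∠ ≈ 45.00°
pole (1 + j10·0.025) = 1 + j0.25 → |·| ≈ 1.0308, ∠ ≈ 14.04°
|G| = 0.25 · 1 / (1.4142 · 1.0308) ≈ 0.1715
Gain = 20 log₁₀(0.1715) ≈ -15.31 dB
∠G = (0°) − (45.00° + 14.04°) = -59.04°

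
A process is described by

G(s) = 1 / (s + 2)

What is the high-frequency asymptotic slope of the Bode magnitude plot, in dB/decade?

-20 dB/decade

Each pole contributes −20 dB/decade at high frequency; each zero contributes +20 dB/decade.
Net: 0 zero(s) − 1 pole(s) → -20 dB/decade.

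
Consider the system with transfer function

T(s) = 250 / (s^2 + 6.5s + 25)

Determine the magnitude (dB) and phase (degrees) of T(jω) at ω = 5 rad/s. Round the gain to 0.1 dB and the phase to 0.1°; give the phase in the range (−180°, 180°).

17.7 dB, -90.0°

At s = jω = j5:
quadratic: (j5)² + 6.5·j5 + 25 = 0 + j32.5 → |·| ≈ 32.5, ∠ ≈ 90.00°
|T| = 250 / 32.5 ≈ 7.6923
Gain = 20 log₁₀(7.6923) ≈ 17.72 dB
∠T = 0.00° − 90.00° = -90.00°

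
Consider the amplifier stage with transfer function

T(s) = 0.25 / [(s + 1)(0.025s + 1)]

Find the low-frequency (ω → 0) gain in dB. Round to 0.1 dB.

T(0) = 0.25 · 1 / 1 = 0.25
20 log₁₀(0.25) ≈ -12.04 dB

-12.0 dB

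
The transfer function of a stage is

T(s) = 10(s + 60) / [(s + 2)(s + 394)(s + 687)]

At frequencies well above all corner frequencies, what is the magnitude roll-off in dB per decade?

-40 dB/decade

Each pole contributes −20 dB/decade at high frequency; each zero contributes +20 dB/decade.
Net: 1 zero(s) − 3 pole(s) → -40 dB/decade.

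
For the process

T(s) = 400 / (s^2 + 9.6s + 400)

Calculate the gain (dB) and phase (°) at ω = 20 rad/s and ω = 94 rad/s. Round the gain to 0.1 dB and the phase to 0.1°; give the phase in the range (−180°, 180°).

ω = 20: 6.4 dB, -90.0°; ω = 94: -26.5 dB, -173.9°

At s = jω = j20:
quadratic: (j20)² + 9.6·j20 + 400 = 0 + j192 → |·| ≈ 192, ∠ ≈ 90.00°
|T| = 400 / 192 ≈ 2.0833
Gain = 20 log₁₀(2.0833) ≈ 6.38 dB
∠T = 0.00° − 90.00° = -90.00°

At s = jω = j94:
quadratic: (j94)² + 9.6·j94 + 400 = -8436 + j902.4 → |·| ≈ 8484.1, ∠ ≈ 173.89°
|T| = 400 / 8484.1 ≈ 0.047147
Gain = 20 log₁₀(0.047147) ≈ -26.53 dB
∠T = 0.00° − 173.89° = -173.89°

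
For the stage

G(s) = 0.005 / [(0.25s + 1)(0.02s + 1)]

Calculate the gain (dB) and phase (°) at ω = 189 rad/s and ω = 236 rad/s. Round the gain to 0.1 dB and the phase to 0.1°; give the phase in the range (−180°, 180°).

ω = 189: -91.4 dB, -164.0°; ω = 236: -95.1 dB, -167.1°

At ω = 189 rad/s:
pole (1 + j189·0.25) = 1 + j47.25 → |·| ≈ 47.261, ∠ ≈ 88.79°
pole (1 + j189·0.02) = 1 + j3.78 → |·| ≈ 3.91, ∠ ≈ 75.18°
|G| = 0.005 · 1 / (47.261 · 3.91) ≈ 2.7058e-05
Gain = 20 log₁₀(2.7058e-05) ≈ -91.35 dB
∠G = (0°) − (88.79° + 75.18°) = -163.97°

At ω = 236 rad/s:
pole (1 + j236·0.25) = 1 + j59 → |·| ≈ 59.008, ∠ ≈ 89.03°
pole (1 + j236·0.02) = 1 + j4.72 → |·| ≈ 4.8248, ∠ ≈ 78.04°
|G| = 0.005 · 1 / (59.008 · 4.8248) ≈ 1.7562e-05
Gain = 20 log₁₀(1.7562e-05) ≈ -95.11 dB
∠G = (0°) − (89.03° + 78.04°) = -167.07°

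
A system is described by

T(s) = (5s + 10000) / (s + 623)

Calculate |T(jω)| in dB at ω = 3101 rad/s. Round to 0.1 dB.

15.3 dB

Substitute s = j3101:
Numerator: 5(j3101) + 10000 = 10000 + j15505
Denominator: (j3101) + 623 = 623 + j3101
|N| = √(10000² + 15505²) ≈ 18450, ∠N ≈ 57.18°
|D| = √(623² + 3101²) ≈ 3163, ∠D ≈ 78.64°
|T| = 18450 / 3163 ≈ 5.8331
Gain = 20 log₁₀(5.8331) ≈ 15.32 dB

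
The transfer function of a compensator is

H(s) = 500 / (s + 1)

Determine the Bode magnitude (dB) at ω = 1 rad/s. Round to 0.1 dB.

Substitute s = j1:
Numerator: 500 = 500 + j0
Denominator: (j1) + 1 = 1 + j1
|N| = √(500² + 0²) ≈ 500, ∠N ≈ 0.00°
|D| = √(1² + 1²) ≈ 1.4142, ∠D ≈ 45.00°
|H| = 500 / 1.4142 ≈ 353.56
Gain = 20 log₁₀(353.56) ≈ 50.97 dB

51.0 dB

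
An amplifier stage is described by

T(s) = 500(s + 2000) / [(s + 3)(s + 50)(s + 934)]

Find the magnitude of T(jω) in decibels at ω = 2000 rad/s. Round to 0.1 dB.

-75.9 dB

At s = jω = j2000:
zero (s+2000): 2000 + j2000 → |·| = √(2000²+2000²) = √8000000 ≈ 2828.4, ∠ = arctan(2000/2000) ≈ 45.00°
pole (s+3): 3 + j2000 → |·| = √(3²+2000²) = √4000009 ≈ 2000, ∠ = arctan(2000/3) ≈ 89.91°
pole (s+50): 50 + j2000 → |·| = √(50²+2000²) = √4002500 ≈ 2000.6, ∠ = arctan(2000/50) ≈ 88.57°
pole (s+934): 934 + j2000 → |·| = √(934²+2000²) = √4872356 ≈ 2207.3, ∠ = arctan(2000/934) ≈ 64.97°
|T| = 500 · 2828.4 / 8.8318e+09 ≈ 0.00016013
Gain = 20 log₁₀(0.00016013) ≈ -75.91 dB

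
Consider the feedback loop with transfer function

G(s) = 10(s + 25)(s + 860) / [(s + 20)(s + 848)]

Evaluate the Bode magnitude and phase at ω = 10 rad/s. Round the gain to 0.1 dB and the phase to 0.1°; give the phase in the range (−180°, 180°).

21.7 dB, -4.8°

At s = jω = j10:
zero (s+25): 25 + j10 → |·| = √(25²+10²) = √725 ≈ 26.926, ∠ = arctan(10/25) ≈ 21.80°
zero (s+860): 860 + j10 → |·| = √(860²+10²) = √739700 ≈ 860.06, ∠ = arctan(10/860) ≈ 0.67°
pole (s+20): 20 + j10 → |·| = √(20²+10²) = √500 ≈ 22.361, ∠ = arctan(10/20) ≈ 26.57°
pole (s+848): 848 + j10 → |·| = √(848²+10²) = √719204 ≈ 848.06, ∠ = arctan(10/848) ≈ 0.68°
|G| = 10 · 23158 / 18963 ≈ 12.212
Gain = 20 log₁₀(12.212) ≈ 21.74 dB
∠G = 22.47° − 27.25° = -4.78°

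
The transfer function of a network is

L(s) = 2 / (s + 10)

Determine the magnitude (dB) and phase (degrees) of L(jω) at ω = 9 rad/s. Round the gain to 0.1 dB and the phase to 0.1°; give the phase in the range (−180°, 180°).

Substitute s = j9:
Numerator: 2 = 2 + j0
Denominator: (j9) + 10 = 10 + j9
|N| = √(2² + 0²) ≈ 2, ∠N ≈ 0.00°
|D| = √(10² + 9²) ≈ 13.454, ∠D ≈ 41.99°
|L| = 2 / 13.454 ≈ 0.14865
Gain = 20 log₁₀(0.14865) ≈ -16.56 dB
∠L = 0.00° − 41.99° = -41.99°

-16.6 dB, -42.0°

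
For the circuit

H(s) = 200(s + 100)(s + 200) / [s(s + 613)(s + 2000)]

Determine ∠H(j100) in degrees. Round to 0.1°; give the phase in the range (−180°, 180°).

-30.6°

At s = jω = j100:
zero (s+100): 100 + j100 → |·| = √(100²+100²) = √20000 ≈ 141.42, ∠ = arctan(100/100) ≈ 45.00°
zero (s+200): 200 + j100 → |·| = √(200²+100²) = √50000 ≈ 223.61, ∠ = arctan(100/200) ≈ 26.57°
pole (s+613): 613 + j100 → |·| = √(613²+100²) = √385769 ≈ 621.1, ∠ = arctan(100/613) ≈ 9.27°
pole (s+2000): 2000 + j100 → |·| = √(2000²+100²) = √4010000 ≈ 2002.5, ∠ = arctan(100/2000) ≈ 2.86°
pole at origin: |s| = 100, ∠ = 90.00° (in denominator)
∠H = 71.57° − 102.13° = -30.56°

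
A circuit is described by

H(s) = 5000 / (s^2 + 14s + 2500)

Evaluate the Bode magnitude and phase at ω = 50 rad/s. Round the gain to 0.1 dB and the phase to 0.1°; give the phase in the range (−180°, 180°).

17.1 dB, -90.0°

At s = jω = j50:
quadratic: (j50)² + 14·j50 + 2500 = 0 + j700 → |·| ≈ 700, ∠ ≈ 90.00°
|H| = 5000 / 700 ≈ 7.1429
Gain = 20 log₁₀(7.1429) ≈ 17.08 dB
∠H = 0.00° − 90.00° = -90.00°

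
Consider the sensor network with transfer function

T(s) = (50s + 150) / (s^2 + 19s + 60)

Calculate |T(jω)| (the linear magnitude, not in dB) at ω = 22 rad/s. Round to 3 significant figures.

Substitute s = j22:
Numerator: 50(j22) + 150 = 150 + j1100
Denominator: (j22)^2 + 19(j22) + 60 = -424 + j418
|N| = √(150² + 1100²) ≈ 1110.2, ∠N ≈ 82.23°
|D| = √(424² + 418²) ≈ 595.4, ∠D ≈ 135.41°
|T| = 1110.2 / 595.4 ≈ 1.8646

1.86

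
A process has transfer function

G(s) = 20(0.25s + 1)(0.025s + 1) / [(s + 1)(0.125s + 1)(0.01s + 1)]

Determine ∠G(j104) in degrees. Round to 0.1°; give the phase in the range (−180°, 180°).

-64.4°

At ω = 104 rad/s:
zero (1 + j104·0.25) = 1 + j26 → |·| ≈ 26.019, ∠ ≈ 87.80°
zero (1 + j104·0.025) = 1 + j2.6 → |·| ≈ 2.7857, ∠ ≈ 68.96°
pole (1 + j104·1) = 1 + j104 → |·| ≈ 104, ∠ ≈ 89.45°
pole (1 + j104·0.125) = 1 + j13 → |·| ≈ 13.038, ∠ ≈ 85.60°
pole (1 + j104·0.01) = 1 + j1.04 → |·| ≈ 1.4428, ∠ ≈ 46.12°
∠G = (87.80° + 68.96°) − (89.45° + 85.60° + 46.12°) = -64.41°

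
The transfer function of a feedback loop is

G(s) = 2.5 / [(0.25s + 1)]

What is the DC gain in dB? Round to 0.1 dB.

8.0 dB

G(0) = 2.5 · 1 / 1 = 2.5
20 log₁₀(2.5) ≈ 7.96 dB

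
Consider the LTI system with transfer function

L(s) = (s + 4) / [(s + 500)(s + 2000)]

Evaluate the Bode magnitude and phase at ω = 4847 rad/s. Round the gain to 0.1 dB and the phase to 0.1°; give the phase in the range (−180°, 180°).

-74.4 dB, -61.7°

At s = jω = j4847:
zero (s+4): 4 + j4847 → |·| = √(4²+4847²) = √23493425 ≈ 4847, ∠ = arctan(4847/4) ≈ 89.95°
pole (s+500): 500 + j4847 → |·| = √(500²+4847²) = √23743409 ≈ 4872.7, ∠ = arctan(4847/500) ≈ 84.11°
pole (s+2000): 2000 + j4847 → |·| = √(2000²+4847²) = √27493409 ≈ 5243.4, ∠ = arctan(4847/2000) ≈ 67.58°
|L| = 1 · 4847 / 2.555e+07 ≈ 0.00018971
Gain = 20 log₁₀(0.00018971) ≈ -74.44 dB
∠L = 89.95° − 151.69° = -61.74°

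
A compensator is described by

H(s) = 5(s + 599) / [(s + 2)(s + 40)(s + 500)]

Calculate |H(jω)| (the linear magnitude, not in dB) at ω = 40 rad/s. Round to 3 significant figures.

0.00264

At s = jω = j40:
zero (s+599): 599 + j40 → |·| = √(599²+40²) = √360401 ≈ 600.33, ∠ = arctan(40/599) ≈ 3.82°
pole (s+2): 2 + j40 → |·| = √(2²+40²) = √1604 ≈ 40.05, ∠ = arctan(40/2) ≈ 87.14°
pole (s+40): 40 + j40 → |·| = √(40²+40²) = √3200 ≈ 56.569, ∠ = arctan(40/40) ≈ 45.00°
pole (s+500): 500 + j40 → |·| = √(500²+40²) = √251600 ≈ 501.6, ∠ = arctan(40/500) ≈ 4.57°
|H| = 5 · 600.33 / 1.1364e+06 ≈ 0.0026414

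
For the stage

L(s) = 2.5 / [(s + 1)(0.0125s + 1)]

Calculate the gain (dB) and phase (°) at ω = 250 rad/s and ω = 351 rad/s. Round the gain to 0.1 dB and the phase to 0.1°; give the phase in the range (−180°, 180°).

At ω = 250 rad/s:
pole (1 + j250·1) = 1 + j250 → |·| ≈ 250, ∠ ≈ 89.77°
pole (1 + j250·0.0125) = 1 + j3.125 → |·| ≈ 3.2811, ∠ ≈ 72.26°
|L| = 2.5 · 1 / (250 · 3.2811) ≈ 0.0030478
Gain = 20 log₁₀(0.0030478) ≈ -50.32 dB
∠L = (0°) − (89.77° + 72.26°) = -162.03°

At ω = 351 rad/s:
pole (1 + j351·1) = 1 + j351 → |·| ≈ 351, ∠ ≈ 89.84°
pole (1 + j351·0.0125) = 1 + j4.3875 → |·| ≈ 4.5, ∠ ≈ 77.16°
|L| = 2.5 · 1 / (351 · 4.5) ≈ 0.0015828
Gain = 20 log₁₀(0.0015828) ≈ -56.01 dB
∠L = (0°) − (89.84° + 77.16°) = -167.00°

ω = 250: -50.3 dB, -162.0°; ω = 351: -56.0 dB, -167.0°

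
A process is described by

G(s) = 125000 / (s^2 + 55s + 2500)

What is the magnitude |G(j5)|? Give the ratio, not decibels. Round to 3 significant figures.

50.2

At s = jω = j5:
quadratic: (j5)² + 55·j5 + 2500 = 2475 + j275 → |·| ≈ 2490.2, ∠ ≈ 6.34°
|G| = 125000 / 2490.2 ≈ 50.197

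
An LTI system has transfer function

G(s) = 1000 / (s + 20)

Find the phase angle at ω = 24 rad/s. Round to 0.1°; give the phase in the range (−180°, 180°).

-50.2°

Substitute s = j24:
Numerator: 1000 = 1000 + j0
Denominator: (j24) + 20 = 20 + j24
|N| = √(1000² + 0²) ≈ 1000, ∠N ≈ 0.00°
|D| = √(20² + 24²) ≈ 31.241, ∠D ≈ 50.19°
∠G = 0.00° − 50.19° = -50.19°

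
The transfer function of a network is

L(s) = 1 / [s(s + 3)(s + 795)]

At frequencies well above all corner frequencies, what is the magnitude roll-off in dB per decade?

-60 dB/decade

Each pole contributes −20 dB/decade at high frequency; each zero contributes +20 dB/decade.
Net: 0 zero(s) − 3 pole(s) → -60 dB/decade.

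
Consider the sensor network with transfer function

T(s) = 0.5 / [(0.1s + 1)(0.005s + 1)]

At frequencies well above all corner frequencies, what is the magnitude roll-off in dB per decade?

Each pole contributes −20 dB/decade at high frequency; each zero contributes +20 dB/decade.
Net: 0 zero(s) − 2 pole(s) → -40 dB/decade.

-40 dB/decade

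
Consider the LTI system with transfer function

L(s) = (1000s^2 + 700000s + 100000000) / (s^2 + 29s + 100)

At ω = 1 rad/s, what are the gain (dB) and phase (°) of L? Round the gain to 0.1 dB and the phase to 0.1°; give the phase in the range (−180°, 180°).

119.7 dB, -15.9°

Substitute s = j1:
Numerator: 1000(j1)^2 + 700000(j1) + 100000000 = 99999000 + j700000
Denominator: (j1)^2 + 29(j1) + 100 = 99 + j29
|N| = √(99999000² + 700000²) ≈ 1e+08, ∠N ≈ 0.40°
|D| = √(99² + 29²) ≈ 103.16, ∠D ≈ 16.33°
|L| = 1e+08 / 103.16 ≈ 9.6937e+05
Gain = 20 log₁₀(9.6937e+05) ≈ 119.73 dB
∠L = 0.40° − 16.33° = -15.93°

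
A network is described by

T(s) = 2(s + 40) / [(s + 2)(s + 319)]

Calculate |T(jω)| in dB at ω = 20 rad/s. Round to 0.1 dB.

-37.1 dB

At s = jω = j20:
zero (s+40): 40 + j20 → |·| = √(40²+20²) = √2000 ≈ 44.721, ∠ = arctan(20/40) ≈ 26.57°
pole (s+2): 2 + j20 → |·| = √(2²+20²) = √404 ≈ 20.1, ∠ = arctan(20/2) ≈ 84.29°
pole (s+319): 319 + j20 → |·| = √(319²+20²) = √102161 ≈ 319.63, ∠ = arctan(20/319) ≈ 3.59°
|T| = 2 · 44.721 / 6424.6 ≈ 0.013922
Gain = 20 log₁₀(0.013922) ≈ -37.13 dB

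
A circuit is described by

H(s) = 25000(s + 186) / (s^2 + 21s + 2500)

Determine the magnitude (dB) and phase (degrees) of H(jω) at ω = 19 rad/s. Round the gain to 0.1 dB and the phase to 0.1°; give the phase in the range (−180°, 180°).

At s = jω = j19:
zero (s+186): 186 + j19 → |·| = √(186²+19²) = √34957 ≈ 186.97, ∠ = arctan(19/186) ≈ 5.83°
quadratic: (j19)² + 21·j19 + 2500 = 2139 + j399 → |·| ≈ 2175.9, ∠ ≈ 10.57°
|H| = 25000 · 186.97 / 2175.9 ≈ 2148.2
Gain = 20 log₁₀(2148.2) ≈ 66.64 dB
∠H = 5.83° − 10.57° = -4.74°

66.6 dB, -4.7°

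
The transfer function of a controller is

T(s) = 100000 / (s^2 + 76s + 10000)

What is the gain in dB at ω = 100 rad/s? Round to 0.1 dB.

At s = jω = j100:
quadratic: (j100)² + 76·j100 + 10000 = 0 + j7600 → |·| ≈ 7600, ∠ ≈ 90.00°
|T| = 100000 / 7600 ≈ 13.158
Gain = 20 log₁₀(13.158) ≈ 22.38 dB

22.4 dB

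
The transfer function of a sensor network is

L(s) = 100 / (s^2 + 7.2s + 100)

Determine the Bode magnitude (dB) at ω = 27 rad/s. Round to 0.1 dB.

-16.4 dB

At s = jω = j27:
quadratic: (j27)² + 7.2·j27 + 100 = -629 + j194.4 → |·| ≈ 658.36, ∠ ≈ 162.83°
|L| = 100 / 658.36 ≈ 0.15189
Gain = 20 log₁₀(0.15189) ≈ -16.37 dB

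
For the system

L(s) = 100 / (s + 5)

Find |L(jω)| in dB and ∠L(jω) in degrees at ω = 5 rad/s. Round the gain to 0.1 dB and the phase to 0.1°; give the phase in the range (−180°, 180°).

At s = jω = j5:
pole (s+5): 5 + j5 → |·| = √(5²+5²) = √50 ≈ 7.0711, ∠ = arctan(5/5) ≈ 45.00°
|L| = 100 / 7.0711 ≈ 14.142
Gain = 20 log₁₀(14.142) ≈ 23.01 dB
∠L = 0.00° − 45.00° = -45.00°

23.0 dB, -45.0°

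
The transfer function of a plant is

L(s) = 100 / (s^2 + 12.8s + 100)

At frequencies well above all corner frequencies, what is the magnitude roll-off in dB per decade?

Each pole contributes −20 dB/decade at high frequency; each zero contributes +20 dB/decade.
Net: 0 zero(s) − 2 pole(s) → -40 dB/decade.

-40 dB/decade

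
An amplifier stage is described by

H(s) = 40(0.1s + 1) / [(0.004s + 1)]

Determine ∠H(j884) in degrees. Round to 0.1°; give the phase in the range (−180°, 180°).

At ω = 884 rad/s:
zero (1 + j884·0.1) = 1 + j88.4 → |·| ≈ 88.406, ∠ ≈ 89.35°
pole (1 + j884·0.004) = 1 + j3.536 → |·| ≈ 3.6747, ∠ ≈ 74.21°
∠H = (89.35°) − (74.21°) = 15.14°

15.1°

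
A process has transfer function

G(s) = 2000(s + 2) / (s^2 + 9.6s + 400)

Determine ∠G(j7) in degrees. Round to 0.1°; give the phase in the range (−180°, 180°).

At s = jω = j7:
zero (s+2): 2 + j7 → |·| = √(2²+7²) = √53 ≈ 7.2801, ∠ = arctan(7/2) ≈ 74.05°
quadratic: (j7)² + 9.6·j7 + 400 = 351 + j67.2 → |·| ≈ 357.37, ∠ ≈ 10.84°
∠G = 74.05° − 10.84° = 63.21°

63.2°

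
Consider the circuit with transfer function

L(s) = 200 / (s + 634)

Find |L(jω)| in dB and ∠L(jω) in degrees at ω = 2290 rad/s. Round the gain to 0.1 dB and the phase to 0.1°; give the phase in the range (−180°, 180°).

Substitute s = j2290:
Numerator: 200 = 200 + j0
Denominator: (j2290) + 634 = 634 + j2290
|N| = √(200² + 0²) ≈ 200, ∠N ≈ 0.00°
|D| = √(634² + 2290²) ≈ 2376.1, ∠D ≈ 74.52°
|L| = 200 / 2376.1 ≈ 0.084172
Gain = 20 log₁₀(0.084172) ≈ -21.50 dB
∠L = 0.00° − 74.52° = -74.52°

-21.5 dB, -74.5°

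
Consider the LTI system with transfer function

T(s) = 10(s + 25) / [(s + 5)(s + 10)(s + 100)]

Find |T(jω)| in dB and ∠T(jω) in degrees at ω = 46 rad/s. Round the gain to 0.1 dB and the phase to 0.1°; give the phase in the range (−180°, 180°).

-53.2 dB, -124.8°

At s = jω = j46:
zero (s+25): 25 + j46 → |·| = √(25²+46²) = √2741 ≈ 52.355, ∠ = arctan(46/25) ≈ 61.48°
pole (s+5): 5 + j46 → |·| = √(5²+46²) = √2141 ≈ 46.271, ∠ = arctan(46/5) ≈ 83.80°
pole (s+10): 10 + j46 → |·| = √(10²+46²) = √2216 ≈ 47.074, ∠ = arctan(46/10) ≈ 77.74°
pole (s+100): 100 + j46 → |·| = √(100²+46²) = √12116 ≈ 110.07, ∠ = arctan(46/100) ≈ 24.70°
|T| = 10 · 52.355 / 2.3975e+05 ≈ 0.0021837
Gain = 20 log₁₀(0.0021837) ≈ -53.22 dB
∠T = 61.48° − 186.24° = -124.76°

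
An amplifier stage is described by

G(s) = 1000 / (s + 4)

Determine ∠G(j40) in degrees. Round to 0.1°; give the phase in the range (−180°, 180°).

-84.3°

Substitute s = j40:
Numerator: 1000 = 1000 + j0
Denominator: (j40) + 4 = 4 + j40
|N| = √(1000² + 0²) ≈ 1000, ∠N ≈ 0.00°
|D| = √(4² + 40²) ≈ 40.2, ∠D ≈ 84.29°
∠G = 0.00° − 84.29° = -84.29°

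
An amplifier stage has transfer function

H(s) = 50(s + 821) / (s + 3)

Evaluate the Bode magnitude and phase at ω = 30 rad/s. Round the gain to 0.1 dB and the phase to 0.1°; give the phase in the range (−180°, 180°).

62.7 dB, -82.2°

At s = jω = j30:
zero (s+821): 821 + j30 → |·| = √(821²+30²) = √674941 ≈ 821.55, ∠ = arctan(30/821) ≈ 2.09°
pole (s+3): 3 + j30 → |·| = √(3²+30²) = √909 ≈ 30.15, ∠ = arctan(30/3) ≈ 84.29°
|H| = 50 · 821.55 / 30.15 ≈ 1362.4
Gain = 20 log₁₀(1362.4) ≈ 62.69 dB
∠H = 2.09° − 84.29° = -82.20°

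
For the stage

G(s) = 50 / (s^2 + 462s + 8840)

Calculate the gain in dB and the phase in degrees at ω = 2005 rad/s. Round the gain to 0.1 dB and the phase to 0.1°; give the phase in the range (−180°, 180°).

-98.3 dB, -167.0°

Substitute s = j2005:
Numerator: 50 = 50 + j0
Denominator: (j2005)^2 + 462(j2005) + 8840 = -4011185 + j926310
|N| = √(50² + 0²) ≈ 50, ∠N ≈ 0.00°
|D| = √(4011185² + 926310²) ≈ 4.1168e+06, ∠D ≈ 167.00°
|G| = 50 / 4.1168e+06 ≈ 1.2145e-05
Gain = 20 log₁₀(1.2145e-05) ≈ -98.31 dB
∠G = 0.00° − 167.00° = -167.00°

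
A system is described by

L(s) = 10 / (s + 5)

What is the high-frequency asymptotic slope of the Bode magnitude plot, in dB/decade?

Each pole contributes −20 dB/decade at high frequency; each zero contributes +20 dB/decade.
Net: 0 zero(s) − 1 pole(s) → -20 dB/decade.

-20 dB/decade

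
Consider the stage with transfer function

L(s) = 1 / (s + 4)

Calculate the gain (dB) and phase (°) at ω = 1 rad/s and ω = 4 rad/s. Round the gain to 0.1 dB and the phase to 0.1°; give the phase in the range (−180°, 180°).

Substitute s = j1:
Numerator: 1 = 1 + j0
Denominator: (j1) + 4 = 4 + j1
|N| = √(1² + 0²) ≈ 1, ∠N ≈ 0.00°
|D| = √(4² + 1²) ≈ 4.1231, ∠D ≈ 14.04°
|L| = 1 / 4.1231 ≈ 0.24254
Gain = 20 log₁₀(0.24254) ≈ -12.30 dB
∠L = 0.00° − 14.04° = -14.04°

Substitute s = j4:
Numerator: 1 = 1 + j0
Denominator: (j4) + 4 = 4 + j4
|N| = √(1² + 0²) ≈ 1, ∠N ≈ 0.00°
|D| = √(4² + 4²) ≈ 5.6569, ∠D ≈ 45.00°
|L| = 1 / 5.6569 ≈ 0.17678
Gain = 20 log₁₀(0.17678) ≈ -15.05 dB
∠L = 0.00° − 45.00° = -45.00°

ω = 1: -12.3 dB, -14.0°; ω = 4: -15.1 dB, -45.0°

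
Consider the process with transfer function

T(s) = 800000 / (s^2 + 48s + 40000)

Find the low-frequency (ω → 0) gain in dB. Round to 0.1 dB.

26.0 dB

T(0) = 800000 / 40000 = 20
20 log₁₀(20) ≈ 26.02 dB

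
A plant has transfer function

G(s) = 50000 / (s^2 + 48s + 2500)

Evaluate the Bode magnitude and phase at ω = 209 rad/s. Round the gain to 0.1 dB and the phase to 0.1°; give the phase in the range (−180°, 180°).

At s = jω = j209:
quadratic: (j209)² + 48·j209 + 2500 = -41181 + j10032 → |·| ≈ 42385, ∠ ≈ 166.31°
|G| = 50000 / 42385 ≈ 1.1797
Gain = 20 log₁₀(1.1797) ≈ 1.44 dB
∠G = 0.00° − 166.31° = -166.31°

1.4 dB, -166.3°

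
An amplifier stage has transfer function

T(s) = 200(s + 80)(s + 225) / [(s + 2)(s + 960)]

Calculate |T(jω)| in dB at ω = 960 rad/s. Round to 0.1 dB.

At s = jω = j960:
zero (s+80): 80 + j960 → |·| = √(80²+960²) = √928000 ≈ 963.33, ∠ = arctan(960/80) ≈ 85.24°
zero (s+225): 225 + j960 → |·| = √(225²+960²) = √972225 ≈ 986.01, ∠ = arctan(960/225) ≈ 76.81°
pole (s+2): 2 + j960 → |·| = √(2²+960²) = √921604 ≈ 960, ∠ = arctan(960/2) ≈ 89.88°
pole (s+960): 960 + j960 → |·| = √(960²+960²) = √1843200 ≈ 1357.6, ∠ = arctan(960/960) ≈ 45.00°
|T| = 200 · 9.4985e+05 / 1.3033e+06 ≈ 145.76
Gain = 20 log₁₀(145.76) ≈ 43.27 dB

43.3 dB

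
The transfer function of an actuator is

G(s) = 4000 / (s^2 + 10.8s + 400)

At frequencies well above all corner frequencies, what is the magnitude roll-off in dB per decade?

Each pole contributes −20 dB/decade at high frequency; each zero contributes +20 dB/decade.
Net: 0 zero(s) − 2 pole(s) → -40 dB/decade.

-40 dB/decade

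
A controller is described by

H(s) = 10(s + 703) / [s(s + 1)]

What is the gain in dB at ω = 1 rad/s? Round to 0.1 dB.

At s = jω = j1:
zero (s+703): 703 + j1 → |·| = √(703²+1²) = √494210 ≈ 703, ∠ = arctan(1/703) ≈ 0.08°
pole (s+1): 1 + j1 → |·| = √(1²+1²) = √2 ≈ 1.4142, ∠ = arctan(1/1) ≈ 45.00°
pole at origin: |s| = 1, ∠ = 90.00° (in denominator)
|H| = 10 · 703 / 1.4142 ≈ 4971
Gain = 20 log₁₀(4971) ≈ 73.93 dB

73.9 dB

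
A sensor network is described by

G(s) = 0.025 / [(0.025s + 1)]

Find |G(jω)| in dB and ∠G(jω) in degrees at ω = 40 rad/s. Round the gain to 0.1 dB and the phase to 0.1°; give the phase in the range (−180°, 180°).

-35.1 dB, -45.0°

At ω = 40 rad/s:
pole (1 + j40·0.025) = 1 + j1 → |·| ≈ 1.4142, ∠ ≈ 45.00°
|G| = 0.025 · 1 / (1.4142) ≈ 0.017678
Gain = 20 log₁₀(0.017678) ≈ -35.05 dB
∠G = (0°) − (45.00°) = -45.00°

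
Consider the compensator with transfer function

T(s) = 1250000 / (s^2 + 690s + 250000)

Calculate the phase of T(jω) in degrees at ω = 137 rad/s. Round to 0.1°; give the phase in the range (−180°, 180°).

-22.2°

At s = jω = j137:
quadratic: (j137)² + 690·j137 + 250000 = 231231 + j94530 → |·| ≈ 2.4981e+05, ∠ ≈ 22.24°
∠T = 0.00° − 22.24° = -22.24°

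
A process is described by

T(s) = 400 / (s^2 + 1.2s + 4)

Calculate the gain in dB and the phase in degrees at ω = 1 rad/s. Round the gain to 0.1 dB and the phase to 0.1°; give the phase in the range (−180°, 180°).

At s = jω = j1:
quadratic: (j1)² + 1.2·j1 + 4 = 3 + j1.2 → |·| ≈ 3.2311, ∠ ≈ 21.80°
|T| = 400 / 3.2311 ≈ 123.8
Gain = 20 log₁₀(123.8) ≈ 41.85 dB
∠T = 0.00° − 21.80° = -21.80°

41.9 dB, -21.8°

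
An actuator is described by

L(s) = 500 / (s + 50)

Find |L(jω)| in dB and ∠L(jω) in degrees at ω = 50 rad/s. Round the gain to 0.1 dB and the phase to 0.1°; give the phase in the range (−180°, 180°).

At s = jω = j50:
pole (s+50): 50 + j50 → |·| = √(50²+50²) = √5000 ≈ 70.711, ∠ = arctan(50/50) ≈ 45.00°
|L| = 500 / 70.711 ≈ 7.071
Gain = 20 log₁₀(7.071) ≈ 16.99 dB
∠L = 0.00° − 45.00° = -45.00°

17.0 dB, -45.0°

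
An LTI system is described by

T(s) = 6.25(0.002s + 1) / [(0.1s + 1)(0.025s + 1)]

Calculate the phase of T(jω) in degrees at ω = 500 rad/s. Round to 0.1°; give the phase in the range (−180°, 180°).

At ω = 500 rad/s:
zero (1 + j500·0.002) = 1 + j1 → |·| ≈ 1.4142, ∠ ≈ 45.00°
pole (1 + j500·0.1) = 1 + j50 → |·| ≈ 50.01, ∠ ≈ 88.85°
pole (1 + j500·0.025) = 1 + j12.5 → |·| ≈ 12.54, ∠ ≈ 85.43°
∠T = (45.00°) − (88.85° + 85.43°) = -129.28°

-129.3°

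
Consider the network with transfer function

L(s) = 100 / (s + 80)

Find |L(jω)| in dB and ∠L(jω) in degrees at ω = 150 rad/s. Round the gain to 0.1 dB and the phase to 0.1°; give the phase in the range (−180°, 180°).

-4.6 dB, -61.9°

At s = jω = j150:
pole (s+80): 80 + j150 → |·| = √(80²+150²) = √28900 ≈ 170, ∠ = arctan(150/80) ≈ 61.93°
|L| = 100 / 170 ≈ 0.58824
Gain = 20 log₁₀(0.58824) ≈ -4.61 dB
∠L = 0.00° − 61.93° = -61.93°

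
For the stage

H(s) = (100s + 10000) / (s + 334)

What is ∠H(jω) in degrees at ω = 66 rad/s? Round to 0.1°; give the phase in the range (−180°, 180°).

22.2°

Substitute s = j66:
Numerator: 100(j66) + 10000 = 10000 + j6600
Denominator: (j66) + 334 = 334 + j66
|N| = √(10000² + 6600²) ≈ 11982, ∠N ≈ 33.42°
|D| = √(334² + 66²) ≈ 340.46, ∠D ≈ 11.18°
∠H = 33.42° − 11.18° = 22.24°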